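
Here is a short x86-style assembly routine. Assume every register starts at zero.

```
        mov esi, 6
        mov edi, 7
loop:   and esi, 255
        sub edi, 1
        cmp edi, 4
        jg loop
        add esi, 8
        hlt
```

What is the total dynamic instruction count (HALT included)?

mov esi, 6 → esi=6
mov edi, 7 → edi=7
and esi, 255 → esi=6&255=6
sub edi, 1 → edi=7-1=6
cmp edi, 4  (cmp 6,4)
jg loop: taken
and esi, 255 → esi=6&255=6
sub edi, 1 → edi=6-1=5
cmp edi, 4  (cmp 5,4)
jg loop: taken
and esi, 255 → esi=6&255=6
sub edi, 1 → edi=5-1=4
cmp edi, 4  (cmp 4,4)
jg loop: not taken
add esi, 8 → esi=6+8=14
halt.
Total executed instructions: 16.

16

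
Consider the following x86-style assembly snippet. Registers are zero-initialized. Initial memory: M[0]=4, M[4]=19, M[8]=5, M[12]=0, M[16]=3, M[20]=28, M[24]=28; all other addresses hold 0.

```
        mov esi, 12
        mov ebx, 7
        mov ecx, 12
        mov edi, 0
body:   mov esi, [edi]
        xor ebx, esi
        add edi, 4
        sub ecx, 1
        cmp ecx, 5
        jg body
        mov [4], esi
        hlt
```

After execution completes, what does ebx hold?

22

esi=12
ebx=7
ecx=12
edi=0
esi=M[0]=4
ebx=7^4=3
edi=0+4=4
ecx=12-1=11
cmp ecx, 5  (cmp 11,5)
jg body: taken
esi=M[4]=19
ebx=3^19=16
edi=4+4=8
ecx=11-1=10
cmp ecx, 5  (cmp 10,5)
jg body: taken
esi=M[8]=5
ebx=16^5=21
edi=8+4=12
ecx=10-1=9
cmp ecx, 5  (cmp 9,5)
jg body: taken
esi=M[12]=0
ebx=21^0=21
edi=12+4=16
ecx=9-1=8
cmp ecx, 5  (cmp 8,5)
jg body: taken
esi=M[16]=3
ebx=21^3=22
edi=16+4=20
ecx=8-1=7
cmp ecx, 5  (cmp 7,5)
jg body: taken
esi=M[20]=28
ebx=22^28=10
edi=20+4=24
ecx=7-1=6
cmp ecx, 5  (cmp 6,5)
jg body: taken
esi=M[24]=28
ebx=10^28=22
edi=24+4=28
ecx=6-1=5
cmp ecx, 5  (cmp 5,5)
jg body: not taken
mov [4], esi → M[4]=28
halt.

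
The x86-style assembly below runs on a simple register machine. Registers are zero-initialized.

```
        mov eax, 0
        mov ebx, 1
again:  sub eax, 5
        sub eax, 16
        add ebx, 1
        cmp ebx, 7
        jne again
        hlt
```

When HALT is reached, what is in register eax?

mov eax, 0 → eax=0
mov ebx, 1 → ebx=1
sub eax, 5 → eax=0-5=-5
sub eax, 16 → eax=(-5)-16=-21
add ebx, 1 → ebx=1+1=2
cmp ebx, 7  (cmp 2,7)
jne again: taken
sub eax, 5 → eax=(-21)-5=-26
sub eax, 16 → eax=(-26)-16=-42
add ebx, 1 → ebx=2+1=3
cmp ebx, 7  (cmp 3,7)
jne again: taken
sub eax, 5 → eax=(-42)-5=-47
sub eax, 16 → eax=(-47)-16=-63
add ebx, 1 → ebx=3+1=4
cmp ebx, 7  (cmp 4,7)
jne again: taken
sub eax, 5 → eax=(-63)-5=-68
sub eax, 16 → eax=(-68)-16=-84
add ebx, 1 → ebx=4+1=5
cmp ebx, 7  (cmp 5,7)
jne again: taken
sub eax, 5 → eax=(-84)-5=-89
sub eax, 16 → eax=(-89)-16=-105
add ebx, 1 → ebx=5+1=6
cmp ebx, 7  (cmp 6,7)
jne again: taken
sub eax, 5 → eax=(-105)-5=-110
sub eax, 16 → eax=(-110)-16=-126
add ebx, 1 → ebx=6+1=7
cmp ebx, 7  (cmp 7,7)
jne again: not taken
halt.

-126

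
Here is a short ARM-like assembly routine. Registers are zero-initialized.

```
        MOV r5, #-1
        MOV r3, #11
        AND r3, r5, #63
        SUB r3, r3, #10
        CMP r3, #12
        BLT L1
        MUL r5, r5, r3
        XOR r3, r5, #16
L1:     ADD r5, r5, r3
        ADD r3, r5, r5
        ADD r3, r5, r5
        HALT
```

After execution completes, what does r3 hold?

-180

r5=-1
r3=11
r3=(-1)&63=63
r3=63-10=53
CMP r3, #12  (cmp 53,12)
BLT L1: not taken
r5=(-1)*53=-53
r3=(-53)^16=-37
r5=(-53)+(-37)=-90
r3=(-90)+(-90)=-180
r3=(-90)+(-90)=-180
halt.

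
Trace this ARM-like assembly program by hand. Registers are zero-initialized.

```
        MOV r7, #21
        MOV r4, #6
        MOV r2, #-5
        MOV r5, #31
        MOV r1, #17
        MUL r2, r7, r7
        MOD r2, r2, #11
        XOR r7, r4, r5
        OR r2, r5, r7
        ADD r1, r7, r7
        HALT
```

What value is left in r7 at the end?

MOV r7, #21 → r7=21
MOV r4, #6 → r4=6
MOV r2, #-5 → r2=-5
MOV r5, #31 → r5=31
MOV r1, #17 → r1=17
MUL r2, r7, r7 → r2=21*21=441
MOD r2, r2, #11 → r2=441%11=1
XOR r7, r4, r5 → r7=6^31=25
OR r2, r5, r7 → r2=31|25=31
ADD r1, r7, r7 → r1=25+25=50
halt.

25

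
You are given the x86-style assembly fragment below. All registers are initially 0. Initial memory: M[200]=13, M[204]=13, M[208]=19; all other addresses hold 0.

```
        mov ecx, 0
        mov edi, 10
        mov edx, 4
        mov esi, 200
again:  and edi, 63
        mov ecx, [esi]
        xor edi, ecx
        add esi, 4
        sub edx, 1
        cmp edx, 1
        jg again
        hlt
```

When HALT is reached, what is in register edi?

25

mov ecx, 0 → ecx=0
mov edi, 10 → edi=10
mov edx, 4 → edx=4
mov esi, 200 → esi=200
and edi, 63 → edi=10&63=10
mov ecx, [esi] → ecx=M[200]=13
xor edi, ecx → edi=10^13=7
add esi, 4 → esi=200+4=204
sub edx, 1 → edx=4-1=3
cmp edx, 1  (cmp 3,1)
jg again: taken
and edi, 63 → edi=7&63=7
mov ecx, [esi] → ecx=M[204]=13
xor edi, ecx → edi=7^13=10
add esi, 4 → esi=204+4=208
sub edx, 1 → edx=3-1=2
cmp edx, 1  (cmp 2,1)
jg again: taken
and edi, 63 → edi=10&63=10
mov ecx, [esi] → ecx=M[208]=19
xor edi, ecx → edi=10^19=25
add esi, 4 → esi=208+4=212
sub edx, 1 → edx=2-1=1
cmp edx, 1  (cmp 1,1)
jg again: not taken
halt.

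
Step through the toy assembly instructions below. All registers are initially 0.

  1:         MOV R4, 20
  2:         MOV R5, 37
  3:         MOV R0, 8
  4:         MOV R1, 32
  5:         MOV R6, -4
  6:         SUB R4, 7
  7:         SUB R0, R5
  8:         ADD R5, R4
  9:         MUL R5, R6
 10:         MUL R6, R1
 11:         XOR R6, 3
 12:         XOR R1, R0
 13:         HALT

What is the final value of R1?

-61

R4=20
R5=37
R0=8
R1=32
R6=-4
R4=20-7=13
R0=8-37=-29
R5=37+13=50
R5=50*(-4)=-200
R6=(-4)*32=-128
R6=(-128)^3=-125
R1=32^(-29)=-61
halt.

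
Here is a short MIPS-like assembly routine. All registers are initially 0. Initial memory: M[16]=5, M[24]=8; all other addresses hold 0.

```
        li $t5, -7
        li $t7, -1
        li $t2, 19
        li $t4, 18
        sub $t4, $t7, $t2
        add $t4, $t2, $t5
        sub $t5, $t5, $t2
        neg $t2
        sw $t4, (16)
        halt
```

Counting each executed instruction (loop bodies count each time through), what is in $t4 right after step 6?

12

$t5=-7
$t7=-1
$t2=19
$t4=18
$t4=(-1)-19=-20
$t4=19+(-7)=12
After step 6: $t4 = 12.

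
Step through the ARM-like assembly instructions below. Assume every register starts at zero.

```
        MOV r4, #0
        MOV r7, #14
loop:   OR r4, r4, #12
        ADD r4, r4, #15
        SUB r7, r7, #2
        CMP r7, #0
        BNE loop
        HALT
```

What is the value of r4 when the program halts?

r4=0
r7=14
r4=0|12=12
r4=12+15=27
r7=14-2=12
CMP r7, #0  (cmp 12,0)
BNE loop: taken
r4=27|12=31
r4=31+15=46
r7=12-2=10
CMP r7, #0  (cmp 10,0)
BNE loop: taken
r4=46|12=46
r4=46+15=61
r7=10-2=8
CMP r7, #0  (cmp 8,0)
BNE loop: taken
r4=61|12=61
r4=61+15=76
r7=8-2=6
CMP r7, #0  (cmp 6,0)
BNE loop: taken
r4=76|12=76
r4=76+15=91
r7=6-2=4
CMP r7, #0  (cmp 4,0)
BNE loop: taken
r4=91|12=95
r4=95+15=110
r7=4-2=2
CMP r7, #0  (cmp 2,0)
BNE loop: taken
r4=110|12=110
r4=110+15=125
r7=2-2=0
CMP r7, #0  (cmp 0,0)
BNE loop: not taken
halt.

125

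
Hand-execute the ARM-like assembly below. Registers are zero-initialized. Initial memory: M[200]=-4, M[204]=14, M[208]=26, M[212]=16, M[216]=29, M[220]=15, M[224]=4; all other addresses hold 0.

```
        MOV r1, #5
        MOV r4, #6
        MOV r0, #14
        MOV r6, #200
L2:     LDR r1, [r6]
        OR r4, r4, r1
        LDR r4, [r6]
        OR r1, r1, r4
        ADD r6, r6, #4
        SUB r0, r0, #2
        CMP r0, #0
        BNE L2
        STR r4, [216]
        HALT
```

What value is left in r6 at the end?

r1=5
r4=6
r0=14
r6=200
r1=M[200]=-4
r4=6|(-4)=-2
r4=M[200]=-4
r1=(-4)|(-4)=-4
r6=200+4=204
r0=14-2=12
CMP r0, #0  (cmp 12,0)
BNE L2: taken
r1=M[204]=14
r4=(-4)|14=-2
r4=M[204]=14
r1=14|14=14
r6=204+4=208
r0=12-2=10
CMP r0, #0  (cmp 10,0)
BNE L2: taken
r1=M[208]=26
r4=14|26=30
r4=M[208]=26
r1=26|26=26
r6=208+4=212
r0=10-2=8
CMP r0, #0  (cmp 8,0)
BNE L2: taken
r1=M[212]=16
r4=26|16=26
r4=M[212]=16
r1=16|16=16
r6=212+4=216
r0=8-2=6
CMP r0, #0  (cmp 6,0)
BNE L2: taken
r1=M[216]=29
r4=16|29=29
r4=M[216]=29
r1=29|29=29
r6=216+4=220
r0=6-2=4
CMP r0, #0  (cmp 4,0)
BNE L2: taken
r1=M[220]=15
r4=29|15=31
r4=M[220]=15
r1=15|15=15
r6=220+4=224
r0=4-2=2
CMP r0, #0  (cmp 2,0)
BNE L2: taken
r1=M[224]=4
r4=15|4=15
r4=M[224]=4
r1=4|4=4
r6=224+4=228
r0=2-2=0
CMP r0, #0  (cmp 0,0)
BNE L2: not taken
STR r4, [216] → M[216]=4
halt.

228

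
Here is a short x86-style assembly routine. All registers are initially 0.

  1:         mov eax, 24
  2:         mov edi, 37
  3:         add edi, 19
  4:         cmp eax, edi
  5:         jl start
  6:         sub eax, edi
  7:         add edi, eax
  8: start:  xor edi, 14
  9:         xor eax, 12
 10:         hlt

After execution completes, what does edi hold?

54

mov eax, 24 → eax=24
mov edi, 37 → edi=37
add edi, 19 → edi=37+19=56
cmp eax, edi  (cmp 24,56)
jl start: taken
xor edi, 14 → edi=56^14=54
xor eax, 12 → eax=24^12=20
halt.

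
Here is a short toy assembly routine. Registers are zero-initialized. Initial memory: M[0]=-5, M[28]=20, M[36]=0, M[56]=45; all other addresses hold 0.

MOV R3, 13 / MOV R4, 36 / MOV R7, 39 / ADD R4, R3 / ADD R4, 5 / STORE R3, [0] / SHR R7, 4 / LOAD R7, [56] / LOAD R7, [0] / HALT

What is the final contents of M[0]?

13

after MOV R3, 13: R3=13
after MOV R4, 36: R4=36
after MOV R7, 39: R7=39
after ADD R4, R3: R4=36+13=49
after ADD R4, 5: R4=49+5=54
STORE R3, [0] → M[0]=13
after SHR R7, 4: R7=39>>4=2
after LOAD R7, [56]: R7=M[56]=45
after LOAD R7, [0]: R7=M[0]=13
halt.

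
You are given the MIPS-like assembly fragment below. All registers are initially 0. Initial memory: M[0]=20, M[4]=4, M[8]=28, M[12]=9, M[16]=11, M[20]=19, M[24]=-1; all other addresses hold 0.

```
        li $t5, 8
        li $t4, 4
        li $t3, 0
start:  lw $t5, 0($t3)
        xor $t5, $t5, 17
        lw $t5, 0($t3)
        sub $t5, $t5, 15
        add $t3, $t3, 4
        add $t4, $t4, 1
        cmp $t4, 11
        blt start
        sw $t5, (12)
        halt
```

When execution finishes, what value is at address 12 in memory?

after li $t5, 8: $t5=8
after li $t4, 4: $t4=4
after li $t3, 0: $t3=0
after lw $t5, 0($t3): $t5=M[0]=20
after xor $t5, $t5, 17: $t5=20^17=5
after lw $t5, 0($t3): $t5=M[0]=20
after sub $t5, $t5, 15: $t5=20-15=5
after add $t3, $t3, 4: $t3=0+4=4
after add $t4, $t4, 1: $t4=4+1=5
cmp $t4, 11  (cmp 5,11)
blt start: taken
after lw $t5, 0($t3): $t5=M[4]=4
after xor $t5, $t5, 17: $t5=4^17=21
after lw $t5, 0($t3): $t5=M[4]=4
after sub $t5, $t5, 15: $t5=4-15=-11
after add $t3, $t3, 4: $t3=4+4=8
after add $t4, $t4, 1: $t4=5+1=6
cmp $t4, 11  (cmp 6,11)
blt start: taken
after lw $t5, 0($t3): $t5=M[8]=28
after xor $t5, $t5, 17: $t5=28^17=13
after lw $t5, 0($t3): $t5=M[8]=28
after sub $t5, $t5, 15: $t5=28-15=13
after add $t3, $t3, 4: $t3=8+4=12
after add $t4, $t4, 1: $t4=6+1=7
cmp $t4, 11  (cmp 7,11)
blt start: taken
after lw $t5, 0($t3): $t5=M[12]=9
after xor $t5, $t5, 17: $t5=9^17=24
after lw $t5, 0($t3): $t5=M[12]=9
after sub $t5, $t5, 15: $t5=9-15=-6
after add $t3, $t3, 4: $t3=12+4=16
after add $t4, $t4, 1: $t4=7+1=8
cmp $t4, 11  (cmp 8,11)
blt start: taken
after lw $t5, 0($t3): $t5=M[16]=11
after xor $t5, $t5, 17: $t5=11^17=26
after lw $t5, 0($t3): $t5=M[16]=11
after sub $t5, $t5, 15: $t5=11-15=-4
after add $t3, $t3, 4: $t3=16+4=20
after add $t4, $t4, 1: $t4=8+1=9
cmp $t4, 11  (cmp 9,11)
blt start: taken
after lw $t5, 0($t3): $t5=M[20]=19
after xor $t5, $t5, 17: $t5=19^17=2
after lw $t5, 0($t3): $t5=M[20]=19
after sub $t5, $t5, 15: $t5=19-15=4
after add $t3, $t3, 4: $t3=20+4=24
after add $t4, $t4, 1: $t4=9+1=10
cmp $t4, 11  (cmp 10,11)
blt start: taken
after lw $t5, 0($t3): $t5=M[24]=-1
after xor $t5, $t5, 17: $t5=(-1)^17=-18
after lw $t5, 0($t3): $t5=M[24]=-1
after sub $t5, $t5, 15: $t5=(-1)-15=-16
after add $t3, $t3, 4: $t3=24+4=28
after add $t4, $t4, 1: $t4=10+1=11
cmp $t4, 11  (cmp 11,11)
blt start: not taken
sw $t5, (12) → M[12]=-16
halt.

-16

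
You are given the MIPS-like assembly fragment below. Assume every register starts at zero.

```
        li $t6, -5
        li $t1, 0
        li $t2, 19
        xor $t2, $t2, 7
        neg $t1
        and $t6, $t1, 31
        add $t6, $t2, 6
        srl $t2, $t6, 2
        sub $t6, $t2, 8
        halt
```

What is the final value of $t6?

li $t6, -5 → $t6=-5
li $t1, 0 → $t1=0
li $t2, 19 → $t2=19
xor $t2, $t2, 7 → $t2=19^7=20
neg $t1 → $t1=-(0)=0
and $t6, $t1, 31 → $t6=0&31=0
add $t6, $t2, 6 → $t6=20+6=26
srl $t2, $t6, 2 → $t2=26>>2=6
sub $t6, $t2, 8 → $t6=6-8=-2
halt.

-2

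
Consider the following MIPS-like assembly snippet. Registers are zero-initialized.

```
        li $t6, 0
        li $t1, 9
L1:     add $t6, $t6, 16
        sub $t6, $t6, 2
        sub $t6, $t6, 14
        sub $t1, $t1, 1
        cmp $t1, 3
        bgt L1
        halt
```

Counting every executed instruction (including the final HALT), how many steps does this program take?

39

li $t6, 0 → $t6=0
li $t1, 9 → $t1=9
add $t6, $t6, 16 → $t6=0+16=16
sub $t6, $t6, 2 → $t6=16-2=14
sub $t6, $t6, 14 → $t6=14-14=0
sub $t1, $t1, 1 → $t1=9-1=8
cmp $t1, 3  (cmp 8,3)
bgt L1: taken
add $t6, $t6, 16 → $t6=0+16=16
sub $t6, $t6, 2 → $t6=16-2=14
sub $t6, $t6, 14 → $t6=14-14=0
sub $t1, $t1, 1 → $t1=8-1=7
cmp $t1, 3  (cmp 7,3)
bgt L1: taken
add $t6, $t6, 16 → $t6=0+16=16
sub $t6, $t6, 2 → $t6=16-2=14
sub $t6, $t6, 14 → $t6=14-14=0
sub $t1, $t1, 1 → $t1=7-1=6
cmp $t1, 3  (cmp 6,3)
bgt L1: taken
add $t6, $t6, 16 → $t6=0+16=16
sub $t6, $t6, 2 → $t6=16-2=14
sub $t6, $t6, 14 → $t6=14-14=0
sub $t1, $t1, 1 → $t1=6-1=5
cmp $t1, 3  (cmp 5,3)
bgt L1: taken
add $t6, $t6, 16 → $t6=0+16=16
sub $t6, $t6, 2 → $t6=16-2=14
sub $t6, $t6, 14 → $t6=14-14=0
sub $t1, $t1, 1 → $t1=5-1=4
cmp $t1, 3  (cmp 4,3)
bgt L1: taken
add $t6, $t6, 16 → $t6=0+16=16
sub $t6, $t6, 2 → $t6=16-2=14
sub $t6, $t6, 14 → $t6=14-14=0
sub $t1, $t1, 1 → $t1=4-1=3
cmp $t1, 3  (cmp 3,3)
bgt L1: not taken
halt.
Total executed instructions: 39.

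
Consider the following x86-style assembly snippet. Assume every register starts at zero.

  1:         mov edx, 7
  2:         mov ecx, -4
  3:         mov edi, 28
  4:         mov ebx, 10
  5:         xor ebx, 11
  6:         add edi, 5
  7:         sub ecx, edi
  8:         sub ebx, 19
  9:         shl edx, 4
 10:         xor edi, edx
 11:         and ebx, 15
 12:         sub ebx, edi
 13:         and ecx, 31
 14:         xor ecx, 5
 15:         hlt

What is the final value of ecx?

after mov edx, 7: edx=7
after mov ecx, -4: ecx=-4
after mov edi, 28: edi=28
after mov ebx, 10: ebx=10
after xor ebx, 11: ebx=10^11=1
after add edi, 5: edi=28+5=33
after sub ecx, edi: ecx=(-4)-33=-37
after sub ebx, 19: ebx=1-19=-18
after shl edx, 4: edx=7<<4=112
after xor edi, edx: edi=33^112=81
after and ebx, 15: ebx=(-18)&15=14
after sub ebx, edi: ebx=14-81=-67
after and ecx, 31: ecx=(-37)&31=27
after xor ecx, 5: ecx=27^5=30
halt.

30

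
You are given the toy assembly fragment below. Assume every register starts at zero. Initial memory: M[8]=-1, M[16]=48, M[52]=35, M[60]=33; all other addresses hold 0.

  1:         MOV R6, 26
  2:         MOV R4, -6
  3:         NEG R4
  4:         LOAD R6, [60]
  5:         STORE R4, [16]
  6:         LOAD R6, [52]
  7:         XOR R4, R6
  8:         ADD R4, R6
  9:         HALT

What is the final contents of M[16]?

after MOV R6, 26: R6=26
after MOV R4, -6: R4=-6
after NEG R4: R4=-(-6)=6
after LOAD R6, [60]: R6=M[60]=33
STORE R4, [16] → M[16]=6
after LOAD R6, [52]: R6=M[52]=35
after XOR R4, R6: R4=6^35=37
after ADD R4, R6: R4=37+35=72
halt.

6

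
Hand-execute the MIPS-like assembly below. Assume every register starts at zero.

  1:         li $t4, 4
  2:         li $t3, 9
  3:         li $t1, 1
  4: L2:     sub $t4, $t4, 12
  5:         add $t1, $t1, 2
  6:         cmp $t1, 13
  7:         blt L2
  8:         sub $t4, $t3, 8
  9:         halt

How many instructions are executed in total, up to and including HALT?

li $t4, 4 → $t4=4
li $t3, 9 → $t3=9
li $t1, 1 → $t1=1
sub $t4, $t4, 12 → $t4=4-12=-8
add $t1, $t1, 2 → $t1=1+2=3
cmp $t1, 13  (cmp 3,13)
blt L2: taken
sub $t4, $t4, 12 → $t4=(-8)-12=-20
add $t1, $t1, 2 → $t1=3+2=5
cmp $t1, 13  (cmp 5,13)
blt L2: taken
sub $t4, $t4, 12 → $t4=(-20)-12=-32
add $t1, $t1, 2 → $t1=5+2=7
cmp $t1, 13  (cmp 7,13)
blt L2: taken
sub $t4, $t4, 12 → $t4=(-32)-12=-44
add $t1, $t1, 2 → $t1=7+2=9
cmp $t1, 13  (cmp 9,13)
blt L2: taken
sub $t4, $t4, 12 → $t4=(-44)-12=-56
add $t1, $t1, 2 → $t1=9+2=11
cmp $t1, 13  (cmp 11,13)
blt L2: taken
sub $t4, $t4, 12 → $t4=(-56)-12=-68
add $t1, $t1, 2 → $t1=11+2=13
cmp $t1, 13  (cmp 13,13)
blt L2: not taken
sub $t4, $t3, 8 → $t4=9-8=1
halt.
Total executed instructions: 29.

29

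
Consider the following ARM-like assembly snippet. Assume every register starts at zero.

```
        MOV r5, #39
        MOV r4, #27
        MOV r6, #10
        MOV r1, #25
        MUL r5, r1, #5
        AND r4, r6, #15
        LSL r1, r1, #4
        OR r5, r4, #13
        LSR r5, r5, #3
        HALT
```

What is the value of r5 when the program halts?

1

r5=39
r4=27
r6=10
r1=25
r5=25*5=125
r4=10&15=10
r1=25<<4=400
r5=10|13=15
r5=15>>3=1
halt.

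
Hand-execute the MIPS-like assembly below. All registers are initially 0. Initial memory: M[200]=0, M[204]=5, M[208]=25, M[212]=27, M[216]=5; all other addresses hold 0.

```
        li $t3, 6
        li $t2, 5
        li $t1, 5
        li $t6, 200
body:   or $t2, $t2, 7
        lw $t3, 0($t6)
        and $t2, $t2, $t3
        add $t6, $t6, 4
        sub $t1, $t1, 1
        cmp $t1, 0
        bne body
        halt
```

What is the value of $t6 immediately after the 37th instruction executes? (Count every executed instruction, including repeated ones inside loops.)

after li $t3, 6: $t3=6
after li $t2, 5: $t2=5
after li $t1, 5: $t1=5
after li $t6, 200: $t6=200
after or $t2, $t2, 7: $t2=5|7=7
after lw $t3, 0($t6): $t3=M[200]=0
after and $t2, $t2, $t3: $t2=7&0=0
after add $t6, $t6, 4: $t6=200+4=204
after sub $t1, $t1, 1: $t1=5-1=4
cmp $t1, 0  (cmp 4,0)
bne body: taken
after or $t2, $t2, 7: $t2=0|7=7
after lw $t3, 0($t6): $t3=M[204]=5
after and $t2, $t2, $t3: $t2=7&5=5
after add $t6, $t6, 4: $t6=204+4=208
after sub $t1, $t1, 1: $t1=4-1=3
cmp $t1, 0  (cmp 3,0)
bne body: taken
after or $t2, $t2, 7: $t2=5|7=7
after lw $t3, 0($t6): $t3=M[208]=25
after and $t2, $t2, $t3: $t2=7&25=1
after add $t6, $t6, 4: $t6=208+4=212
after sub $t1, $t1, 1: $t1=3-1=2
cmp $t1, 0  (cmp 2,0)
bne body: taken
after or $t2, $t2, 7: $t2=1|7=7
after lw $t3, 0($t6): $t3=M[212]=27
after and $t2, $t2, $t3: $t2=7&27=3
after add $t6, $t6, 4: $t6=212+4=216
after sub $t1, $t1, 1: $t1=2-1=1
cmp $t1, 0  (cmp 1,0)
bne body: taken
after or $t2, $t2, 7: $t2=3|7=7
after lw $t3, 0($t6): $t3=M[216]=5
after and $t2, $t2, $t3: $t2=7&5=5
after add $t6, $t6, 4: $t6=216+4=220
after sub $t1, $t1, 1: $t1=1-1=0
After step 37: $t6 = 220.

220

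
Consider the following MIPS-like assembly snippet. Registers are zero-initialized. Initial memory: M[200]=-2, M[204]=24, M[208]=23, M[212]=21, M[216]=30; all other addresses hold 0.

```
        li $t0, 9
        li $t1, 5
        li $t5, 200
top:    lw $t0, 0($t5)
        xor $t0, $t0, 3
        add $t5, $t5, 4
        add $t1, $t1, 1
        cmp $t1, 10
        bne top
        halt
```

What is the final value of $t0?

29

li $t0, 9 → $t0=9
li $t1, 5 → $t1=5
li $t5, 200 → $t5=200
lw $t0, 0($t5) → $t0=M[200]=-2
xor $t0, $t0, 3 → $t0=(-2)^3=-3
add $t5, $t5, 4 → $t5=200+4=204
add $t1, $t1, 1 → $t1=5+1=6
cmp $t1, 10  (cmp 6,10)
bne top: taken
lw $t0, 0($t5) → $t0=M[204]=24
xor $t0, $t0, 3 → $t0=24^3=27
add $t5, $t5, 4 → $t5=204+4=208
add $t1, $t1, 1 → $t1=6+1=7
cmp $t1, 10  (cmp 7,10)
bne top: taken
lw $t0, 0($t5) → $t0=M[208]=23
xor $t0, $t0, 3 → $t0=23^3=20
add $t5, $t5, 4 → $t5=208+4=212
add $t1, $t1, 1 → $t1=7+1=8
cmp $t1, 10  (cmp 8,10)
bne top: taken
lw $t0, 0($t5) → $t0=M[212]=21
xor $t0, $t0, 3 → $t0=21^3=22
add $t5, $t5, 4 → $t5=212+4=216
add $t1, $t1, 1 → $t1=8+1=9
cmp $t1, 10  (cmp 9,10)
bne top: taken
lw $t0, 0($t5) → $t0=M[216]=30
xor $t0, $t0, 3 → $t0=30^3=29
add $t5, $t5, 4 → $t5=216+4=220
add $t1, $t1, 1 → $t1=9+1=10
cmp $t1, 10  (cmp 10,10)
bne top: not taken
halt.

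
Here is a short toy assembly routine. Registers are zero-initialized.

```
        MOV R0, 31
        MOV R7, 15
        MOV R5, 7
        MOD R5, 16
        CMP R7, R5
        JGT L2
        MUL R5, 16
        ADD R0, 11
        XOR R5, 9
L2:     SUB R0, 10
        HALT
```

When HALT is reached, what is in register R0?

MOV R0, 31 → R0=31
MOV R7, 15 → R7=15
MOV R5, 7 → R5=7
MOD R5, 16 → R5=7%16=7
CMP R7, R5  (cmp 15,7)
JGT L2: taken
SUB R0, 10 → R0=31-10=21
halt.

21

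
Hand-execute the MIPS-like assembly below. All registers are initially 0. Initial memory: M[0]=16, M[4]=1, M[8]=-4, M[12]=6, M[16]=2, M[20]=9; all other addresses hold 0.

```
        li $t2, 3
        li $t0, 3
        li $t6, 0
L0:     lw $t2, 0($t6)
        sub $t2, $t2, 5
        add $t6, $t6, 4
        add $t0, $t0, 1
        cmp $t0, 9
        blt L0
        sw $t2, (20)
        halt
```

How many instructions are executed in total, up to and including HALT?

$t2=3
$t0=3
$t6=0
$t2=M[0]=16
$t2=16-5=11
$t6=0+4=4
$t0=3+1=4
cmp $t0, 9  (cmp 4,9)
blt L0: taken
$t2=M[4]=1
$t2=1-5=-4
$t6=4+4=8
$t0=4+1=5
cmp $t0, 9  (cmp 5,9)
blt L0: taken
$t2=M[8]=-4
$t2=(-4)-5=-9
$t6=8+4=12
$t0=5+1=6
cmp $t0, 9  (cmp 6,9)
blt L0: taken
$t2=M[12]=6
$t2=6-5=1
$t6=12+4=16
$t0=6+1=7
cmp $t0, 9  (cmp 7,9)
blt L0: taken
$t2=M[16]=2
$t2=2-5=-3
$t6=16+4=20
$t0=7+1=8
cmp $t0, 9  (cmp 8,9)
blt L0: taken
$t2=M[20]=9
$t2=9-5=4
$t6=20+4=24
$t0=8+1=9
cmp $t0, 9  (cmp 9,9)
blt L0: not taken
sw $t2, (20) → M[20]=4
halt.
Total executed instructions: 41.

41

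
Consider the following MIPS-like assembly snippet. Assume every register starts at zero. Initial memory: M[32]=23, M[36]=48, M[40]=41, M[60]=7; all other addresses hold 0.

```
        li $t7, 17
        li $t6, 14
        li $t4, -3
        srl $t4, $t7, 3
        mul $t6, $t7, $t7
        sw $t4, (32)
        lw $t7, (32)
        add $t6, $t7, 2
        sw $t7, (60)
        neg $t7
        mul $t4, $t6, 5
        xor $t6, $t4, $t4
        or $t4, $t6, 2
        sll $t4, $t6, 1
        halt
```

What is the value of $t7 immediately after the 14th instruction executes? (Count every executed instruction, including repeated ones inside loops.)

-2

li $t7, 17 → $t7=17
li $t6, 14 → $t6=14
li $t4, -3 → $t4=-3
srl $t4, $t7, 3 → $t4=17>>3=2
mul $t6, $t7, $t7 → $t6=17*17=289
sw $t4, (32) → M[32]=2
lw $t7, (32) → $t7=M[32]=2
add $t6, $t7, 2 → $t6=2+2=4
sw $t7, (60) → M[60]=2
neg $t7 → $t7=-(2)=-2
mul $t4, $t6, 5 → $t4=4*5=20
xor $t6, $t4, $t4 → $t6=20^20=0
or $t4, $t6, 2 → $t4=0|2=2
sll $t4, $t6, 1 → $t4=0<<1=0
After step 14: $t7 = -2.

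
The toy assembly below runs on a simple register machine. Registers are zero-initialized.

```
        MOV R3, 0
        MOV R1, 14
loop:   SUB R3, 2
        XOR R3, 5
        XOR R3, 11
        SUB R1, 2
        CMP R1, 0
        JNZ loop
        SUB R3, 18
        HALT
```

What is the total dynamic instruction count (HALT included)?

46

R3=0
R1=14
R3=0-2=-2
R3=(-2)^5=-5
R3=(-5)^11=-16
R1=14-2=12
CMP R1, 0  (cmp 12,0)
JNZ loop: taken
R3=(-16)-2=-18
R3=(-18)^5=-21
R3=(-21)^11=-32
R1=12-2=10
CMP R1, 0  (cmp 10,0)
JNZ loop: taken
R3=(-32)-2=-34
R3=(-34)^5=-37
R3=(-37)^11=-48
R1=10-2=8
CMP R1, 0  (cmp 8,0)
JNZ loop: taken
R3=(-48)-2=-50
R3=(-50)^5=-53
R3=(-53)^11=-64
R1=8-2=6
CMP R1, 0  (cmp 6,0)
JNZ loop: taken
R3=(-64)-2=-66
R3=(-66)^5=-69
R3=(-69)^11=-80
R1=6-2=4
CMP R1, 0  (cmp 4,0)
JNZ loop: taken
R3=(-80)-2=-82
R3=(-82)^5=-85
R3=(-85)^11=-96
R1=4-2=2
CMP R1, 0  (cmp 2,0)
JNZ loop: taken
R3=(-96)-2=-98
R3=(-98)^5=-101
R3=(-101)^11=-112
R1=2-2=0
CMP R1, 0  (cmp 0,0)
JNZ loop: not taken
R3=(-112)-18=-130
halt.
Total executed instructions: 46.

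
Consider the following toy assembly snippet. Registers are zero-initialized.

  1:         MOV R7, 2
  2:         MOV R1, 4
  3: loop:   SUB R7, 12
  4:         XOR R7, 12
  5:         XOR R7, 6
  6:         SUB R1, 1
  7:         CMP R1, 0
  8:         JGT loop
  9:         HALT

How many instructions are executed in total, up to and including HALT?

27

after MOV R7, 2: R7=2
after MOV R1, 4: R1=4
after SUB R7, 12: R7=2-12=-10
after XOR R7, 12: R7=(-10)^12=-6
after XOR R7, 6: R7=(-6)^6=-4
after SUB R1, 1: R1=4-1=3
CMP R1, 0  (cmp 3,0)
JGT loop: taken
after SUB R7, 12: R7=(-4)-12=-16
after XOR R7, 12: R7=(-16)^12=-4
after XOR R7, 6: R7=(-4)^6=-6
after SUB R1, 1: R1=3-1=2
CMP R1, 0  (cmp 2,0)
JGT loop: taken
after SUB R7, 12: R7=(-6)-12=-18
after XOR R7, 12: R7=(-18)^12=-30
after XOR R7, 6: R7=(-30)^6=-28
after SUB R1, 1: R1=2-1=1
CMP R1, 0  (cmp 1,0)
JGT loop: taken
after SUB R7, 12: R7=(-28)-12=-40
after XOR R7, 12: R7=(-40)^12=-44
after XOR R7, 6: R7=(-44)^6=-46
after SUB R1, 1: R1=1-1=0
CMP R1, 0  (cmp 0,0)
JGT loop: not taken
halt.
Total executed instructions: 27.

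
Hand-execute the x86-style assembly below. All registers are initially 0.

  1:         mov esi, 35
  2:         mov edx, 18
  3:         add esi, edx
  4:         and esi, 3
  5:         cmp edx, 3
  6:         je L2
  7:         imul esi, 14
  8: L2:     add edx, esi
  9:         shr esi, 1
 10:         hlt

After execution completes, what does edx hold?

32

mov esi, 35 → esi=35
mov edx, 18 → edx=18
add esi, edx → esi=35+18=53
and esi, 3 → esi=53&3=1
cmp edx, 3  (cmp 18,3)
je L2: not taken
imul esi, 14 → esi=1*14=14
add edx, esi → edx=18+14=32
shr esi, 1 → esi=14>>1=7
halt.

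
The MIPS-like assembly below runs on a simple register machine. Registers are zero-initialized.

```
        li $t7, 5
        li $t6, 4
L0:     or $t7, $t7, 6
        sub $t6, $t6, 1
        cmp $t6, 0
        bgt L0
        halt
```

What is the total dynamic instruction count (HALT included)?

19

li $t7, 5 → $t7=5
li $t6, 4 → $t6=4
or $t7, $t7, 6 → $t7=5|6=7
sub $t6, $t6, 1 → $t6=4-1=3
cmp $t6, 0  (cmp 3,0)
bgt L0: taken
or $t7, $t7, 6 → $t7=7|6=7
sub $t6, $t6, 1 → $t6=3-1=2
cmp $t6, 0  (cmp 2,0)
bgt L0: taken
or $t7, $t7, 6 → $t7=7|6=7
sub $t6, $t6, 1 → $t6=2-1=1
cmp $t6, 0  (cmp 1,0)
bgt L0: taken
or $t7, $t7, 6 → $t7=7|6=7
sub $t6, $t6, 1 → $t6=1-1=0
cmp $t6, 0  (cmp 0,0)
bgt L0: not taken
halt.
Total executed instructions: 19.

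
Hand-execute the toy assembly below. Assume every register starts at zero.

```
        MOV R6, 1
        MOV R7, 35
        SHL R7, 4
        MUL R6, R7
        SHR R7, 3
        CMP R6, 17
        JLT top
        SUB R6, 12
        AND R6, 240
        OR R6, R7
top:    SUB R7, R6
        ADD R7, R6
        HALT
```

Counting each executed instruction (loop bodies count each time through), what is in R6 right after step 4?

560

R6=1
R7=35
R7=35<<4=560
R6=1*560=560
After step 4: R6 = 560.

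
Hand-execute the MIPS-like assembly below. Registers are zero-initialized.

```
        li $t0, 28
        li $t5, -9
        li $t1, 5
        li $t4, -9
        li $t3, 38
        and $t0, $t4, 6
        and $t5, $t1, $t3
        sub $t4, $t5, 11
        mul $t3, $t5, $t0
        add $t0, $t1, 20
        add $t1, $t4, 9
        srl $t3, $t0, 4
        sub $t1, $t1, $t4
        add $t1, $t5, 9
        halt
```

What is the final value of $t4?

li $t0, 28 → $t0=28
li $t5, -9 → $t5=-9
li $t1, 5 → $t1=5
li $t4, -9 → $t4=-9
li $t3, 38 → $t3=38
and $t0, $t4, 6 → $t0=(-9)&6=6
and $t5, $t1, $t3 → $t5=5&38=4
sub $t4, $t5, 11 → $t4=4-11=-7
mul $t3, $t5, $t0 → $t3=4*6=24
add $t0, $t1, 20 → $t0=5+20=25
add $t1, $t4, 9 → $t1=(-7)+9=2
srl $t3, $t0, 4 → $t3=25>>4=1
sub $t1, $t1, $t4 → $t1=2-(-7)=9
add $t1, $t5, 9 → $t1=4+9=13
halt.

-7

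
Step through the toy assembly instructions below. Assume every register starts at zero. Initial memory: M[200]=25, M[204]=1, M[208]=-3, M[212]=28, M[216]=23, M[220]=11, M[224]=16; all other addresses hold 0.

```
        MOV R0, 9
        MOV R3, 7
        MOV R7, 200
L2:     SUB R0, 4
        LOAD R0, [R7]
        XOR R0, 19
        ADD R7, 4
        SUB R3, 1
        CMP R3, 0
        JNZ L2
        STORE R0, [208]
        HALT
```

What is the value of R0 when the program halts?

R0=9
R3=7
R7=200
R0=9-4=5
R0=M[200]=25
R0=25^19=10
R7=200+4=204
R3=7-1=6
CMP R3, 0  (cmp 6,0)
JNZ L2: taken
R0=10-4=6
R0=M[204]=1
R0=1^19=18
R7=204+4=208
R3=6-1=5
CMP R3, 0  (cmp 5,0)
JNZ L2: taken
R0=18-4=14
R0=M[208]=-3
R0=(-3)^19=-18
R7=208+4=212
R3=5-1=4
CMP R3, 0  (cmp 4,0)
JNZ L2: taken
R0=(-18)-4=-22
R0=M[212]=28
R0=28^19=15
R7=212+4=216
R3=4-1=3
CMP R3, 0  (cmp 3,0)
JNZ L2: taken
R0=15-4=11
R0=M[216]=23
R0=23^19=4
R7=216+4=220
R3=3-1=2
CMP R3, 0  (cmp 2,0)
JNZ L2: taken
R0=4-4=0
R0=M[220]=11
R0=11^19=24
R7=220+4=224
R3=2-1=1
CMP R3, 0  (cmp 1,0)
JNZ L2: taken
R0=24-4=20
R0=M[224]=16
R0=16^19=3
R7=224+4=228
R3=1-1=0
CMP R3, 0  (cmp 0,0)
JNZ L2: not taken
STORE R0, [208] → M[208]=3
halt.

3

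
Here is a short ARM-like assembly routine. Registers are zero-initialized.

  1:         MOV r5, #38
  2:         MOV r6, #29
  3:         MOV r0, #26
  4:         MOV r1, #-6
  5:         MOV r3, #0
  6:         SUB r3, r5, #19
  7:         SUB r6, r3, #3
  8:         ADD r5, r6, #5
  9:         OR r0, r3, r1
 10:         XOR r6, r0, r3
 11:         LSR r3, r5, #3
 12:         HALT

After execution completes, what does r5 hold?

r5=38
r6=29
r0=26
r1=-6
r3=0
r3=38-19=19
r6=19-3=16
r5=16+5=21
r0=19|(-6)=-5
r6=(-5)^19=-24
r3=21>>3=2
halt.

21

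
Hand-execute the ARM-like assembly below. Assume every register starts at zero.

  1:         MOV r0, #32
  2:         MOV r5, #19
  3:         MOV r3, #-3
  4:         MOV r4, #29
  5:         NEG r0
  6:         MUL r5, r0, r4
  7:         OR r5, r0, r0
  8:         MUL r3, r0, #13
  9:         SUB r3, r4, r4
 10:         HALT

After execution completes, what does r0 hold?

-32

after MOV r0, #32: r0=32
after MOV r5, #19: r5=19
after MOV r3, #-3: r3=-3
after MOV r4, #29: r4=29
after NEG r0: r0=-(32)=-32
after MUL r5, r0, r4: r5=(-32)*29=-928
after OR r5, r0, r0: r5=(-32)|(-32)=-32
after MUL r3, r0, #13: r3=(-32)*13=-416
after SUB r3, r4, r4: r3=29-29=0
halt.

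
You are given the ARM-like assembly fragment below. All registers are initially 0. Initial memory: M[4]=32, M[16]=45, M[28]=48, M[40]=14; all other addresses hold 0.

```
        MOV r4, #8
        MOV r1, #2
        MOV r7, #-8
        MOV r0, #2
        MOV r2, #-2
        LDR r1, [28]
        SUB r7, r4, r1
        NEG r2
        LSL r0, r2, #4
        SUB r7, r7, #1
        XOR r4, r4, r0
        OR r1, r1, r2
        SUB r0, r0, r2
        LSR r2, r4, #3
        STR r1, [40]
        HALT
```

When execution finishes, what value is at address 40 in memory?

50

MOV r4, #8 → r4=8
MOV r1, #2 → r1=2
MOV r7, #-8 → r7=-8
MOV r0, #2 → r0=2
MOV r2, #-2 → r2=-2
LDR r1, [28] → r1=M[28]=48
SUB r7, r4, r1 → r7=8-48=-40
NEG r2 → r2=-(-2)=2
LSL r0, r2, #4 → r0=2<<4=32
SUB r7, r7, #1 → r7=(-40)-1=-41
XOR r4, r4, r0 → r4=8^32=40
OR r1, r1, r2 → r1=48|2=50
SUB r0, r0, r2 → r0=32-2=30
LSR r2, r4, #3 → r2=40>>3=5
STR r1, [40] → M[40]=50
halt.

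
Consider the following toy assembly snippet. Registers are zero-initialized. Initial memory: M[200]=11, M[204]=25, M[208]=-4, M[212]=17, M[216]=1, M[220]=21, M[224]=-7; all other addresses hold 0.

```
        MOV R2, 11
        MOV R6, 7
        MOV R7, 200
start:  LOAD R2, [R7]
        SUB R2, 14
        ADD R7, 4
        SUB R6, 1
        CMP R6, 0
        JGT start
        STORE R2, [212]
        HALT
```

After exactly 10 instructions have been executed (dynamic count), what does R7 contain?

204

after MOV R2, 11: R2=11
after MOV R6, 7: R6=7
after MOV R7, 200: R7=200
after LOAD R2, [R7]: R2=M[200]=11
after SUB R2, 14: R2=11-14=-3
after ADD R7, 4: R7=200+4=204
after SUB R6, 1: R6=7-1=6
CMP R6, 0  (cmp 6,0)
JGT start: taken
after LOAD R2, [R7]: R2=M[204]=25
After step 10: R7 = 204.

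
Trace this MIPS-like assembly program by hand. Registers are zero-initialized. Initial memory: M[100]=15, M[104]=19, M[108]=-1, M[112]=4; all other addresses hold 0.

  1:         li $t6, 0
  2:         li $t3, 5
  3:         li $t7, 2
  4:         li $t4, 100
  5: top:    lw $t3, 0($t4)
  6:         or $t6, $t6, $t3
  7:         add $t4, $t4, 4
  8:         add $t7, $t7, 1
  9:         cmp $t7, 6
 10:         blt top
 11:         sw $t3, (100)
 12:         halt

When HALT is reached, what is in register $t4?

116

$t6=0
$t3=5
$t7=2
$t4=100
$t3=M[100]=15
$t6=0|15=15
$t4=100+4=104
$t7=2+1=3
cmp $t7, 6  (cmp 3,6)
blt top: taken
$t3=M[104]=19
$t6=15|19=31
$t4=104+4=108
$t7=3+1=4
cmp $t7, 6  (cmp 4,6)
blt top: taken
$t3=M[108]=-1
$t6=31|(-1)=-1
$t4=108+4=112
$t7=4+1=5
cmp $t7, 6  (cmp 5,6)
blt top: taken
$t3=M[112]=4
$t6=(-1)|4=-1
$t4=112+4=116
$t7=5+1=6
cmp $t7, 6  (cmp 6,6)
blt top: not taken
sw $t3, (100) → M[100]=4
halt.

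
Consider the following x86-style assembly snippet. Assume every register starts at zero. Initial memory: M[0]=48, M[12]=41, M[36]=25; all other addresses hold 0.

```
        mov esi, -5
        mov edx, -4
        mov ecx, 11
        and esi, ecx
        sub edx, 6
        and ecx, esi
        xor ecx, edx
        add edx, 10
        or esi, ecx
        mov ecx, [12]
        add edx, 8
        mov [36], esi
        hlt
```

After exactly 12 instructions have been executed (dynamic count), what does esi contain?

mov esi, -5 → esi=-5
mov edx, -4 → edx=-4
mov ecx, 11 → ecx=11
and esi, ecx → esi=(-5)&11=11
sub edx, 6 → edx=(-4)-6=-10
and ecx, esi → ecx=11&11=11
xor ecx, edx → ecx=11^(-10)=-3
add edx, 10 → edx=(-10)+10=0
or esi, ecx → esi=11|(-3)=-1
mov ecx, [12] → ecx=M[12]=41
add edx, 8 → edx=0+8=8
mov [36], esi → M[36]=-1
After step 12: esi = -1.

-1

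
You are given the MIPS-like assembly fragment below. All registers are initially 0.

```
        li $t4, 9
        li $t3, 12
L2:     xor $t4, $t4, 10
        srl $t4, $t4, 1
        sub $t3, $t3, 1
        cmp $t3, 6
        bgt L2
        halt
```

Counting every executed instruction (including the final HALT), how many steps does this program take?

33

after li $t4, 9: $t4=9
after li $t3, 12: $t3=12
after xor $t4, $t4, 10: $t4=9^10=3
after srl $t4, $t4, 1: $t4=3>>1=1
after sub $t3, $t3, 1: $t3=12-1=11
cmp $t3, 6  (cmp 11,6)
bgt L2: taken
after xor $t4, $t4, 10: $t4=1^10=11
after srl $t4, $t4, 1: $t4=11>>1=5
after sub $t3, $t3, 1: $t3=11-1=10
cmp $t3, 6  (cmp 10,6)
bgt L2: taken
after xor $t4, $t4, 10: $t4=5^10=15
after srl $t4, $t4, 1: $t4=15>>1=7
after sub $t3, $t3, 1: $t3=10-1=9
cmp $t3, 6  (cmp 9,6)
bgt L2: taken
after xor $t4, $t4, 10: $t4=7^10=13
after srl $t4, $t4, 1: $t4=13>>1=6
after sub $t3, $t3, 1: $t3=9-1=8
cmp $t3, 6  (cmp 8,6)
bgt L2: taken
after xor $t4, $t4, 10: $t4=6^10=12
after srl $t4, $t4, 1: $t4=12>>1=6
after sub $t3, $t3, 1: $t3=8-1=7
cmp $t3, 6  (cmp 7,6)
bgt L2: taken
after xor $t4, $t4, 10: $t4=6^10=12
after srl $t4, $t4, 1: $t4=12>>1=6
after sub $t3, $t3, 1: $t3=7-1=6
cmp $t3, 6  (cmp 6,6)
bgt L2: not taken
halt.
Total executed instructions: 33.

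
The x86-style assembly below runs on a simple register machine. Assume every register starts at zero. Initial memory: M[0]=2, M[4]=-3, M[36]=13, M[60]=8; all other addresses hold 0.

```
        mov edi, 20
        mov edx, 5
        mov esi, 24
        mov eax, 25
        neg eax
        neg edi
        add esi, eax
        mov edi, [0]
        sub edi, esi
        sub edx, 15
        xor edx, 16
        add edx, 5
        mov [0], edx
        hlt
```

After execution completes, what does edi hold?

edi=20
edx=5
esi=24
eax=25
eax=-(25)=-25
edi=-(20)=-20
esi=24+(-25)=-1
edi=M[0]=2
edi=2-(-1)=3
edx=5-15=-10
edx=(-10)^16=-26
edx=(-26)+5=-21
mov [0], edx → M[0]=-21
halt.

3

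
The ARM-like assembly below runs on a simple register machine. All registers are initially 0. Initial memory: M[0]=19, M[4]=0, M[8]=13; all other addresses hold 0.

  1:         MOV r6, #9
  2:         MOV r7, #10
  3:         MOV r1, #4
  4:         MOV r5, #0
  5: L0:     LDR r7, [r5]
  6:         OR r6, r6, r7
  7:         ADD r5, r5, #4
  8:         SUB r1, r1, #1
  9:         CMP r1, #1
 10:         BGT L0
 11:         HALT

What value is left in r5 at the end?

r6=9
r7=10
r1=4
r5=0
r7=M[0]=19
r6=9|19=27
r5=0+4=4
r1=4-1=3
CMP r1, #1  (cmp 3,1)
BGT L0: taken
r7=M[4]=0
r6=27|0=27
r5=4+4=8
r1=3-1=2
CMP r1, #1  (cmp 2,1)
BGT L0: taken
r7=M[8]=13
r6=27|13=31
r5=8+4=12
r1=2-1=1
CMP r1, #1  (cmp 1,1)
BGT L0: not taken
halt.

12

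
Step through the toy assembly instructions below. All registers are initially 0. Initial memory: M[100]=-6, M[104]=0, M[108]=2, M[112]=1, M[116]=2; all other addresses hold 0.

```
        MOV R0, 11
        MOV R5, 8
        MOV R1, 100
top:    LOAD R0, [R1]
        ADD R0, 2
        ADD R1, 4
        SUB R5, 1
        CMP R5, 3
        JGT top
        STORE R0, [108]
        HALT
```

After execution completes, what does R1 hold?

120

MOV R0, 11 → R0=11
MOV R5, 8 → R5=8
MOV R1, 100 → R1=100
LOAD R0, [R1] → R0=M[100]=-6
ADD R0, 2 → R0=(-6)+2=-4
ADD R1, 4 → R1=100+4=104
SUB R5, 1 → R5=8-1=7
CMP R5, 3  (cmp 7,3)
JGT top: taken
LOAD R0, [R1] → R0=M[104]=0
ADD R0, 2 → R0=0+2=2
ADD R1, 4 → R1=104+4=108
SUB R5, 1 → R5=7-1=6
CMP R5, 3  (cmp 6,3)
JGT top: taken
LOAD R0, [R1] → R0=M[108]=2
ADD R0, 2 → R0=2+2=4
ADD R1, 4 → R1=108+4=112
SUB R5, 1 → R5=6-1=5
CMP R5, 3  (cmp 5,3)
JGT top: taken
LOAD R0, [R1] → R0=M[112]=1
ADD R0, 2 → R0=1+2=3
ADD R1, 4 → R1=112+4=116
SUB R5, 1 → R5=5-1=4
CMP R5, 3  (cmp 4,3)
JGT top: taken
LOAD R0, [R1] → R0=M[116]=2
ADD R0, 2 → R0=2+2=4
ADD R1, 4 → R1=116+4=120
SUB R5, 1 → R5=4-1=3
CMP R5, 3  (cmp 3,3)
JGT top: not taken
STORE R0, [108] → M[108]=4
halt.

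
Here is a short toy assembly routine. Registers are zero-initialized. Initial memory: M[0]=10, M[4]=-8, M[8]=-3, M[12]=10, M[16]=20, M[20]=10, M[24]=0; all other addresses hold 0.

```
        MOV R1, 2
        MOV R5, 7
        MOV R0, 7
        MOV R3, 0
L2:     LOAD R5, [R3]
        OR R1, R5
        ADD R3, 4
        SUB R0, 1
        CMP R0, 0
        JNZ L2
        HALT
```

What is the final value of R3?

28

after MOV R1, 2: R1=2
after MOV R5, 7: R5=7
after MOV R0, 7: R0=7
after MOV R3, 0: R3=0
after LOAD R5, [R3]: R5=M[0]=10
after OR R1, R5: R1=2|10=10
after ADD R3, 4: R3=0+4=4
after SUB R0, 1: R0=7-1=6
CMP R0, 0  (cmp 6,0)
JNZ L2: taken
after LOAD R5, [R3]: R5=M[4]=-8
after OR R1, R5: R1=10|(-8)=-6
after ADD R3, 4: R3=4+4=8
after SUB R0, 1: R0=6-1=5
CMP R0, 0  (cmp 5,0)
JNZ L2: taken
after LOAD R5, [R3]: R5=M[8]=-3
after OR R1, R5: R1=(-6)|(-3)=-1
after ADD R3, 4: R3=8+4=12
after SUB R0, 1: R0=5-1=4
CMP R0, 0  (cmp 4,0)
JNZ L2: taken
after LOAD R5, [R3]: R5=M[12]=10
after OR R1, R5: R1=(-1)|10=-1
after ADD R3, 4: R3=12+4=16
after SUB R0, 1: R0=4-1=3
CMP R0, 0  (cmp 3,0)
JNZ L2: taken
after LOAD R5, [R3]: R5=M[16]=20
after OR R1, R5: R1=(-1)|20=-1
after ADD R3, 4: R3=16+4=20
after SUB R0, 1: R0=3-1=2
CMP R0, 0  (cmp 2,0)
JNZ L2: taken
after LOAD R5, [R3]: R5=M[20]=10
after OR R1, R5: R1=(-1)|10=-1
after ADD R3, 4: R3=20+4=24
after SUB R0, 1: R0=2-1=1
CMP R0, 0  (cmp 1,0)
JNZ L2: taken
after LOAD R5, [R3]: R5=M[24]=0
after OR R1, R5: R1=(-1)|0=-1
after ADD R3, 4: R3=24+4=28
after SUB R0, 1: R0=1-1=0
CMP R0, 0  (cmp 0,0)
JNZ L2: not taken
halt.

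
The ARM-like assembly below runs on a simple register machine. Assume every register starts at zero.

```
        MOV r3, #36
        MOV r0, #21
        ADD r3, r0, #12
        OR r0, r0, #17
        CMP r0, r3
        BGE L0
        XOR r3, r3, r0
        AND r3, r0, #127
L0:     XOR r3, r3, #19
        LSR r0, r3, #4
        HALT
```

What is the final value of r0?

0

r3=36
r0=21
r3=21+12=33
r0=21|17=21
CMP r0, r3  (cmp 21,33)
BGE L0: not taken
r3=33^21=52
r3=21&127=21
r3=21^19=6
r0=6>>4=0
halt.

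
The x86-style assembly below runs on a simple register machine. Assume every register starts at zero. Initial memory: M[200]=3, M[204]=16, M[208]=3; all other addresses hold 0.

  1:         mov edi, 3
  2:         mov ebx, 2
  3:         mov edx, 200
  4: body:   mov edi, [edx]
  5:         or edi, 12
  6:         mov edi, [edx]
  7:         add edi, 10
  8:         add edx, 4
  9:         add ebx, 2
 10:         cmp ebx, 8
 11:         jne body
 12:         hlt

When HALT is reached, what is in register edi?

13

mov edi, 3 → edi=3
mov ebx, 2 → ebx=2
mov edx, 200 → edx=200
mov edi, [edx] → edi=M[200]=3
or edi, 12 → edi=3|12=15
mov edi, [edx] → edi=M[200]=3
add edi, 10 → edi=3+10=13
add edx, 4 → edx=200+4=204
add ebx, 2 → ebx=2+2=4
cmp ebx, 8  (cmp 4,8)
jne body: taken
mov edi, [edx] → edi=M[204]=16
or edi, 12 → edi=16|12=28
mov edi, [edx] → edi=M[204]=16
add edi, 10 → edi=16+10=26
add edx, 4 → edx=204+4=208
add ebx, 2 → ebx=4+2=6
cmp ebx, 8  (cmp 6,8)
jne body: taken
mov edi, [edx] → edi=M[208]=3
or edi, 12 → edi=3|12=15
mov edi, [edx] → edi=M[208]=3
add edi, 10 → edi=3+10=13
add edx, 4 → edx=208+4=212
add ebx, 2 → ebx=6+2=8
cmp ebx, 8  (cmp 8,8)
jne body: not taken
halt.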